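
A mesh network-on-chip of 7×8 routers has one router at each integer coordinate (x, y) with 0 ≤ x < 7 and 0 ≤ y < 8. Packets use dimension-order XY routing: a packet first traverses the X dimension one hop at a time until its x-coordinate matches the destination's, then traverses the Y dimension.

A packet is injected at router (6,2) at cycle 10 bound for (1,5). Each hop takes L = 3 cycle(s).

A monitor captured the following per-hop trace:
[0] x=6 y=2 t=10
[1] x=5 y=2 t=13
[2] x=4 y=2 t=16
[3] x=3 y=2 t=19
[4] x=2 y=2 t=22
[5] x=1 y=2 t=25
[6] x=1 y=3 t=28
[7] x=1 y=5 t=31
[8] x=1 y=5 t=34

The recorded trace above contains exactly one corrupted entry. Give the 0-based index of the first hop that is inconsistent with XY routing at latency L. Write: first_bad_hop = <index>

first_bad_hop = 7

[1] (-1,+0) / 3c ⇒ ok
[2] (-1,+0) / 3c ⇒ ok
[3] (-1,+0) / 3c ⇒ ok
[4] (-1,+0) / 3c ⇒ ok
[5] (-1,+0) / 3c ⇒ ok
[6] (+0,+1) / 3c ⇒ ok
[7] (+0,+2) / 3c ⇒ BAD: non-unit step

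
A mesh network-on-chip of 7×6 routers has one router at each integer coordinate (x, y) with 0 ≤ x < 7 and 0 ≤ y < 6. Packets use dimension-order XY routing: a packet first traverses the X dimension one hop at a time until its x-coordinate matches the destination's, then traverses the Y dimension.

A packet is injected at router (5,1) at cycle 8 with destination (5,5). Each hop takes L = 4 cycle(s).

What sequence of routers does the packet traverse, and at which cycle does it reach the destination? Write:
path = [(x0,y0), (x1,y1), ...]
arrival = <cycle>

path = [(5,1), (5,2), (5,3), (5,4), (5,5)]
arrival = 24

src (5,1)  cyc=8
N→(5,2)  cyc=12
N→(5,3)  cyc=16
N→(5,4)  cyc=20
N→(5,5)  cyc=24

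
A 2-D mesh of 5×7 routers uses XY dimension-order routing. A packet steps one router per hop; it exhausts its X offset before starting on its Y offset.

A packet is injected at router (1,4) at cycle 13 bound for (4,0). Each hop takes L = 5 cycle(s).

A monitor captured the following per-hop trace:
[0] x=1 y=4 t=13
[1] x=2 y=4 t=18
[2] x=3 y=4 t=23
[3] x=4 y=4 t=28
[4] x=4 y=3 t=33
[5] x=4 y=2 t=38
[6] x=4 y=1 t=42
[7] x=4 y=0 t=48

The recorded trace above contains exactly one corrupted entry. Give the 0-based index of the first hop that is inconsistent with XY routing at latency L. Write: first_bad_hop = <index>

[1] (+1,+0) / 5c ⇒ ok
[2] (+1,+0) / 5c ⇒ ok
[3] (+1,+0) / 5c ⇒ ok
[4] (+0,-1) / 5c ⇒ ok
[5] (+0,-1) / 5c ⇒ ok
[6] (+0,-1) / 4c ⇒ BAD: Δcyc=4≠L

first_bad_hop = 6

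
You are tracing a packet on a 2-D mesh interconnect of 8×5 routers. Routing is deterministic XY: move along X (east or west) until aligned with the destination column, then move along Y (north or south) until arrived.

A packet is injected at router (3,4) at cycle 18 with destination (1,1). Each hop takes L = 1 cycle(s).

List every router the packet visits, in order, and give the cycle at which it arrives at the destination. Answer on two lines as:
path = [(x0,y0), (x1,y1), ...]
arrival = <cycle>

path = [(3,4), (2,4), (1,4), (1,3), (1,2), (1,1)]
arrival = 23

src (3,4)  cyc=18
W→(2,4)  cyc=19
W→(1,4)  cyc=20
S→(1,3)  cyc=21
S→(1,2)  cyc=22
S→(1,1)  cyc=23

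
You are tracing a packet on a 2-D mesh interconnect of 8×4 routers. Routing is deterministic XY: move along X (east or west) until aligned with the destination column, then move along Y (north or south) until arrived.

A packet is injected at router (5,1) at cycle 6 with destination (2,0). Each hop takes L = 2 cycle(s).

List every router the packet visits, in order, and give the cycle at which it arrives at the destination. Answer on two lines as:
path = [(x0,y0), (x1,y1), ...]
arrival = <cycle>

path = [(5,1), (4,1), (3,1), (2,1), (2,0)]
arrival = 14

hop 0: (5,1) @ cyc 6
hop 1: (4,1) @ cyc 8  [W]
hop 2: (3,1) @ cyc 10  [W]
hop 3: (2,1) @ cyc 12  [W]
hop 4: (2,0) @ cyc 14  [S]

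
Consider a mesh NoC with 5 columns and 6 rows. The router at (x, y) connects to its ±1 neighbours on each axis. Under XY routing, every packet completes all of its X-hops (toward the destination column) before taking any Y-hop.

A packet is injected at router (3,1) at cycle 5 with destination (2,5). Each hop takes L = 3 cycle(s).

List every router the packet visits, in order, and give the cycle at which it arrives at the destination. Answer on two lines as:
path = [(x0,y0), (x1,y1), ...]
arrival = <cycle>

[0] x=3 y=1 t=5
[1] x=2 y=1 t=8 →W
[2] x=2 y=2 t=11 →N
[3] x=2 y=3 t=14 →N
[4] x=2 y=4 t=17 →N
[5] x=2 y=5 t=20 →N

path = [(3,1), (2,1), (2,2), (2,3), (2,4), (2,5)]
arrival = 20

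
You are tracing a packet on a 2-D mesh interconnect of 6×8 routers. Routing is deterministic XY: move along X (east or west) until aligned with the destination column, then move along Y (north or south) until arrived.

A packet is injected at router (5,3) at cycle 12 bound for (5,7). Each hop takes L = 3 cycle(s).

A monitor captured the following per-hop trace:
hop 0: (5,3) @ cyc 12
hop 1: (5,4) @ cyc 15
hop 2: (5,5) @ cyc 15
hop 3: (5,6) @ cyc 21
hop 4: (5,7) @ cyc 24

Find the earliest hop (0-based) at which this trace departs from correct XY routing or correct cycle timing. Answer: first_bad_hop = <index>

first_bad_hop = 2

[1] (+0,+1) / 3c ⇒ ok
[2] (+0,+1) / 0c ⇒ BAD: Δcyc=0≠L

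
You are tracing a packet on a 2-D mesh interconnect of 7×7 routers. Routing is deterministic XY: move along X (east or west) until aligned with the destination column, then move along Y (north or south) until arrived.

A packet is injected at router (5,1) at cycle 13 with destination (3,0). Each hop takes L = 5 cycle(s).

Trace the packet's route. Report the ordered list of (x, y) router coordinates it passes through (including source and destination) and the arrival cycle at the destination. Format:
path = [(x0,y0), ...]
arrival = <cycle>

#0 — 5,1 | c13
#1 — 4,1 | c18 | W
#2 — 3,1 | c23 | W
#3 — 3,0 | c28 | S

path = [(5,1), (4,1), (3,1), (3,0)]
arrival = 28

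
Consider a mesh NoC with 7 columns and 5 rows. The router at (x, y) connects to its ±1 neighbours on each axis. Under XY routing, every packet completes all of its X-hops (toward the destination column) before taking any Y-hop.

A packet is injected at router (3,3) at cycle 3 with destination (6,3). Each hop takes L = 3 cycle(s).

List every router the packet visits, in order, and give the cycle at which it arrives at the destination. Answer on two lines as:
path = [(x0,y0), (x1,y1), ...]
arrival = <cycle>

path = [(3,3), (4,3), (5,3), (6,3)]
arrival = 12

  0. router=(3,3) cycle=3 (inject)
  1. router=(4,3) cycle=6 dir=E
  2. router=(5,3) cycle=9 dir=E
  3. router=(6,3) cycle=12 dir=E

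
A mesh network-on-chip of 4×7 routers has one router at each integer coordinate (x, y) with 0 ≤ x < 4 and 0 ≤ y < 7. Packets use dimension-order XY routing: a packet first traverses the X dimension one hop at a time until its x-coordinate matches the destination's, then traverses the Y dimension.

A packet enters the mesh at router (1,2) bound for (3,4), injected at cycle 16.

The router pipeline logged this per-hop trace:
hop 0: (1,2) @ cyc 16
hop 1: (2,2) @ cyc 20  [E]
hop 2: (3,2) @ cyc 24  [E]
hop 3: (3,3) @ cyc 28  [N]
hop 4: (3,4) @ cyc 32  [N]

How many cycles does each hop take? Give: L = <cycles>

L = 4

From hop 0 (16) to hop 1 (20): +4 cycles.
One hop costs L cycles, so L = 4.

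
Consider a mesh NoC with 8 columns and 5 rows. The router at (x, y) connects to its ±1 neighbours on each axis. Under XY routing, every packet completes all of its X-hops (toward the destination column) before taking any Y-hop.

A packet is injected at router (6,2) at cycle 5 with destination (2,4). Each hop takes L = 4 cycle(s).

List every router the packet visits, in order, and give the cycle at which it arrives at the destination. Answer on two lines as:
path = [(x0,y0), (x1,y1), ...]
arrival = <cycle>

path = [(6,2), (5,2), (4,2), (3,2), (2,2), (2,3), (2,4)]
arrival = 29

hop 0: (6,2) @ cyc 5
hop 1: (5,2) @ cyc 9  [W]
hop 2: (4,2) @ cyc 13  [W]
hop 3: (3,2) @ cyc 17  [W]
hop 4: (2,2) @ cyc 21  [W]
hop 5: (2,3) @ cyc 25  [N]
hop 6: (2,4) @ cyc 29  [N]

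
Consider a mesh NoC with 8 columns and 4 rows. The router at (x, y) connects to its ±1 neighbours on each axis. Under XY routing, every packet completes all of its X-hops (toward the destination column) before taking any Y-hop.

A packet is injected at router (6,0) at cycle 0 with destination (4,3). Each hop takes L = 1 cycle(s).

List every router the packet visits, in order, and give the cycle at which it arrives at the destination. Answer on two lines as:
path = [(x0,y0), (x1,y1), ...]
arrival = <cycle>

t=0: at (6,0)
t=1: at (5,0) after W
t=2: at (4,0) after W
t=3: at (4,1) after N
t=4: at (4,2) after N
t=5: at (4,3) after N

path = [(6,0), (5,0), (4,0), (4,1), (4,2), (4,3)]
arrival = 5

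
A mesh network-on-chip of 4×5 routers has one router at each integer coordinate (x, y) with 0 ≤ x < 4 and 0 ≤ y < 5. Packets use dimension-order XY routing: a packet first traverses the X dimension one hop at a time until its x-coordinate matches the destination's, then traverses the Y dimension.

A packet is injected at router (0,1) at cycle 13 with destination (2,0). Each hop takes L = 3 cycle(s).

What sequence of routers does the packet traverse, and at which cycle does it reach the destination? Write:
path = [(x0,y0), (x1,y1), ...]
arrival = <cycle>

path = [(0,1), (1,1), (2,1), (2,0)]
arrival = 22

t=13: at (0,1)
t=16: at (1,1) after E
t=19: at (2,1) after E
t=22: at (2,0) after S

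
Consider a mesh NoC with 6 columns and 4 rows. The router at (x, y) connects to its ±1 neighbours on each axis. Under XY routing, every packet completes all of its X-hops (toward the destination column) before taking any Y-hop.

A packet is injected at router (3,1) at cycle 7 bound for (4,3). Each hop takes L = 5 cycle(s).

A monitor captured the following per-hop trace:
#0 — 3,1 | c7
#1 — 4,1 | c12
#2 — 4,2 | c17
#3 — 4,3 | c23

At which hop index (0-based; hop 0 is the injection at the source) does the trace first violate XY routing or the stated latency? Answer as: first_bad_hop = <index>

hop 1: step (+1,+0), +5 cyc — ok
hop 2: step (+0,+1), +5 cyc — ok
hop 3: step (+0,+1), +6 cyc — BAD: Δcyc=6≠L

first_bad_hop = 3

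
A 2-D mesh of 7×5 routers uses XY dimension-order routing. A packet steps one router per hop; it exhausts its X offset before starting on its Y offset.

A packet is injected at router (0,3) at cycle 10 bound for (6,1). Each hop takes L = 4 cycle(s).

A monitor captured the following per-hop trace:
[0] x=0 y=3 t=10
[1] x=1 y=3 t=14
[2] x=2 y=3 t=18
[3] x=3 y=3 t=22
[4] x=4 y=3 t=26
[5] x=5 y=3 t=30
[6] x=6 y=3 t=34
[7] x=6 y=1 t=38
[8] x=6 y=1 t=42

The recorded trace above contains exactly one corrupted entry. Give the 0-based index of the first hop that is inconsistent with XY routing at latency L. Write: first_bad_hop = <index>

hop 1: step (+1,+0), +4 cyc — ok
hop 2: step (+1,+0), +4 cyc — ok
hop 3: step (+1,+0), +4 cyc — ok
hop 4: step (+1,+0), +4 cyc — ok
hop 5: step (+1,+0), +4 cyc — ok
hop 6: step (+1,+0), +4 cyc — ok
hop 7: step (+0,-2), +4 cyc — BAD: non-unit step

first_bad_hop = 7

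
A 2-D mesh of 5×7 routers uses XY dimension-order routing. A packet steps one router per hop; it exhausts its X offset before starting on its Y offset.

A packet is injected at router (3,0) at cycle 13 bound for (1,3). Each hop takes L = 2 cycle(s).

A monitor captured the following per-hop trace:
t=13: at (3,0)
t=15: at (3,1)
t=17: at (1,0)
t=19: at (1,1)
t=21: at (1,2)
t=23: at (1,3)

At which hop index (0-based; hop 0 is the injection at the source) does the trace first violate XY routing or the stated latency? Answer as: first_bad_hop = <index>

check 1→ d=(0,1) cyc+2: BAD: Y-move but x=3≠1

first_bad_hop = 1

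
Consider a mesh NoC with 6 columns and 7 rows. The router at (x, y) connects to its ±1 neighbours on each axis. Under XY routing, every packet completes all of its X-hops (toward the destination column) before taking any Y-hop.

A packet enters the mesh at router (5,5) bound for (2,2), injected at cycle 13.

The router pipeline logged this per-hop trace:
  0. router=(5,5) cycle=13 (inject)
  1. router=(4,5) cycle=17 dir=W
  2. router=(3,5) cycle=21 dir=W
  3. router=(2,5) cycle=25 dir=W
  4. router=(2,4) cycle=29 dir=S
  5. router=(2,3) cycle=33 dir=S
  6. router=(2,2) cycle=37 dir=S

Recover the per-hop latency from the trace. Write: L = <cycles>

From hop 0 (13) to hop 1 (17): +4 cycles.
One hop costs L cycles, so L = 4.

L = 4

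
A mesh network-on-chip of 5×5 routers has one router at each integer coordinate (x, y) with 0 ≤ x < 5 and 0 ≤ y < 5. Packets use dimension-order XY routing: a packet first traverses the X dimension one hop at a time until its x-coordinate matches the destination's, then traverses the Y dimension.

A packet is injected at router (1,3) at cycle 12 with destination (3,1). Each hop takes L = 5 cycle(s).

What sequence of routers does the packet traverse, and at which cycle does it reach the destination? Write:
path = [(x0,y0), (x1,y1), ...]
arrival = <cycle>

[0] x=1 y=3 t=12
[1] x=2 y=3 t=17 →E
[2] x=3 y=3 t=22 →E
[3] x=3 y=2 t=27 →S
[4] x=3 y=1 t=32 →S

path = [(1,3), (2,3), (3,3), (3,2), (3,1)]
arrival = 32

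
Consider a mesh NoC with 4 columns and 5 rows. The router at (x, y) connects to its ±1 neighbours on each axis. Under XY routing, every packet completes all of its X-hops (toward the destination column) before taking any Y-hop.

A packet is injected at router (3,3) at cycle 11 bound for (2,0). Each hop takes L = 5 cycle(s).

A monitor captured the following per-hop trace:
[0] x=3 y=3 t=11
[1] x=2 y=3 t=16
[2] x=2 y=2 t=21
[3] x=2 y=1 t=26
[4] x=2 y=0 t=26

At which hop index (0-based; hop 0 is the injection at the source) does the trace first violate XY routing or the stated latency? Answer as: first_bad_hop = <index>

[1] (-1,+0) / 5c ⇒ ok
[2] (+0,-1) / 5c ⇒ ok
[3] (+0,-1) / 5c ⇒ ok
[4] (+0,-1) / 0c ⇒ BAD: Δcyc=0≠L

first_bad_hop = 4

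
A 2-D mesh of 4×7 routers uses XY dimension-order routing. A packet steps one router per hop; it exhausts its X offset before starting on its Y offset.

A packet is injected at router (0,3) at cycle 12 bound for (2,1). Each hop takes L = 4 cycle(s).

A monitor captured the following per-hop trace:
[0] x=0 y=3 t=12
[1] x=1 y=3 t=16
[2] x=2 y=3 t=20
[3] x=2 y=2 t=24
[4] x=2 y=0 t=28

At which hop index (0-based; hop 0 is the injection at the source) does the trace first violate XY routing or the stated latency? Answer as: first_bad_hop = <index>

hop 1: step (+1,+0), +4 cyc — ok
hop 2: step (+1,+0), +4 cyc — ok
hop 3: step (+0,-1), +4 cyc — ok
hop 4: step (+0,-2), +4 cyc — BAD: non-unit step

first_bad_hop = 4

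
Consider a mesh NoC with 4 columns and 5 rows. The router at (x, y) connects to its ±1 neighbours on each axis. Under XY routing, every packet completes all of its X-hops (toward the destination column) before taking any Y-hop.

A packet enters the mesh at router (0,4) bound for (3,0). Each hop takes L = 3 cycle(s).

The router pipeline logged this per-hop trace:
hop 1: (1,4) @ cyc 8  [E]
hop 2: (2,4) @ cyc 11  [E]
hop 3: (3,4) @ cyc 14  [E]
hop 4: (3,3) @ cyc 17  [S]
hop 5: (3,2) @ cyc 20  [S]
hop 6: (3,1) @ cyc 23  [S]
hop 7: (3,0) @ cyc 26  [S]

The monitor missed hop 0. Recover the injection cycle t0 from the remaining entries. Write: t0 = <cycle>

At hop 1 the cycle is 8; in general cyc_k = t0 + kL.
So t0 = 8 − 1·3 = 5.

t0 = 5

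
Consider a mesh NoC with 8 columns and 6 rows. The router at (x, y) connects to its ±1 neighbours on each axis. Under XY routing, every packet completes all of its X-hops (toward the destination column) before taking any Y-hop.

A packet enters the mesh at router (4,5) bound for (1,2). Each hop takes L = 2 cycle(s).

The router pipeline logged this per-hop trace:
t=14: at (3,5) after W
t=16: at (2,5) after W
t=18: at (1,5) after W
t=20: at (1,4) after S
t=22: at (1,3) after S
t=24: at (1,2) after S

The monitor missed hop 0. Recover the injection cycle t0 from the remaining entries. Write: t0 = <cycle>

At hop 1 the cycle is 14; in general cyc_k = t0 + kL.
So t0 = 14 − 1·2 = 12.

t0 = 12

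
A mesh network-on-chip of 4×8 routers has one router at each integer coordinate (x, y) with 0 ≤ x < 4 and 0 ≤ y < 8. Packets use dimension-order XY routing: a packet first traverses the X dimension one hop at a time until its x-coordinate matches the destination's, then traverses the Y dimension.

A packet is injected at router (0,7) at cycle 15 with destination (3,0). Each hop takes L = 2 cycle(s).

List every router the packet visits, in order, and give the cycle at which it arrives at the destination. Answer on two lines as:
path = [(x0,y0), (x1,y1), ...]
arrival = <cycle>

src (0,7)  cyc=15
E→(1,7)  cyc=17
E→(2,7)  cyc=19
E→(3,7)  cyc=21
S→(3,6)  cyc=23
S→(3,5)  cyc=25
S→(3,4)  cyc=27
S→(3,3)  cyc=29
S→(3,2)  cyc=31
S→(3,1)  cyc=33
S→(3,0)  cyc=35

path = [(0,7), (1,7), (2,7), (3,7), (3,6), (3,5), (3,4), (3,3), (3,2), (3,1), (3,0)]
arrival = 35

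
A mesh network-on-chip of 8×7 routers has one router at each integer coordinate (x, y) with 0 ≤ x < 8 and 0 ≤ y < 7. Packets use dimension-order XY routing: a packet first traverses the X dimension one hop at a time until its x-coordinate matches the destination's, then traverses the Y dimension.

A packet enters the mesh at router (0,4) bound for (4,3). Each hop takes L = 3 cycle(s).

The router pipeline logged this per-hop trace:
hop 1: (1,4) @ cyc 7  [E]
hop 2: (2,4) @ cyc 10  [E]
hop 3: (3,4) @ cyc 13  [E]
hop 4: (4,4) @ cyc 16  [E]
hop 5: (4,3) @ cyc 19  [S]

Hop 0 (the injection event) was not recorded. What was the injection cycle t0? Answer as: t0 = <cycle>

t0 = 4

At hop 1 the cycle is 7; in general cyc_k = t0 + kL.
So t0 = 7 − 1·3 = 4.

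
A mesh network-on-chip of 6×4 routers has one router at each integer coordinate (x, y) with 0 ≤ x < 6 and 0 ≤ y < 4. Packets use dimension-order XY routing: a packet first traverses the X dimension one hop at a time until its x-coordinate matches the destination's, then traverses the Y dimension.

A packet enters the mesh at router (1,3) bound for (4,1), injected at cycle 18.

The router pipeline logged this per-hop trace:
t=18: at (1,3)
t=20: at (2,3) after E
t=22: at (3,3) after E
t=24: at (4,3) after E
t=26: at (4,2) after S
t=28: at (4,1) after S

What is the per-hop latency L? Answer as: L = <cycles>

Δcyc across hop 0→1: 20 − 18 = 2.
Per-hop latency L = Δcyc = 2.

L = 2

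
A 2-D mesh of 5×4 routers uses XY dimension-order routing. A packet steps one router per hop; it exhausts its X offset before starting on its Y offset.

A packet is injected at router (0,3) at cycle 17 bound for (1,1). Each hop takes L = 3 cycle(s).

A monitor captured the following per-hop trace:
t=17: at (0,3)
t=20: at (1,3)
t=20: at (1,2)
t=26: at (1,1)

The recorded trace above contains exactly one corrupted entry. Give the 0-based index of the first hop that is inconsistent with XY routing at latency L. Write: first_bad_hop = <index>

first_bad_hop = 2

check 1→ d=(1,0) cyc+3: ok
check 2→ d=(0,-1) cyc+0: BAD: Δcyc=0≠L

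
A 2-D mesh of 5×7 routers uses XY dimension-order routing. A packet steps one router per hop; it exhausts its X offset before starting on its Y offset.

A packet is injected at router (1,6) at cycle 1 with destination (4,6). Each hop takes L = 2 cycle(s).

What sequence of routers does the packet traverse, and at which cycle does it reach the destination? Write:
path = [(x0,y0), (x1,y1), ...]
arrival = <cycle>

path = [(1,6), (2,6), (3,6), (4,6)]
arrival = 7

hop 0: (1,6) @ cyc 1
hop 1: (2,6) @ cyc 3  [E]
hop 2: (3,6) @ cyc 5  [E]
hop 3: (4,6) @ cyc 7  [E]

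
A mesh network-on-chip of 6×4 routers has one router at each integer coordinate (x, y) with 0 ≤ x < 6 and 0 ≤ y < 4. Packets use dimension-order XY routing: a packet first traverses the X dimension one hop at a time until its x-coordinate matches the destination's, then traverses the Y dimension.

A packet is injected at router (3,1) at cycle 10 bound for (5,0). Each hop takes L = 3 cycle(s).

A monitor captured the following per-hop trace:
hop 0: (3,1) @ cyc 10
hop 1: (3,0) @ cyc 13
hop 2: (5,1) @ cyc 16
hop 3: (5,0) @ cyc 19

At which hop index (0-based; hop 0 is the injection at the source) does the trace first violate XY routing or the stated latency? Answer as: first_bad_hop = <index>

  1: Δx=+0 Δy=-1 Δt=3 [BAD: Y-move but x=3≠5]

first_bad_hop = 1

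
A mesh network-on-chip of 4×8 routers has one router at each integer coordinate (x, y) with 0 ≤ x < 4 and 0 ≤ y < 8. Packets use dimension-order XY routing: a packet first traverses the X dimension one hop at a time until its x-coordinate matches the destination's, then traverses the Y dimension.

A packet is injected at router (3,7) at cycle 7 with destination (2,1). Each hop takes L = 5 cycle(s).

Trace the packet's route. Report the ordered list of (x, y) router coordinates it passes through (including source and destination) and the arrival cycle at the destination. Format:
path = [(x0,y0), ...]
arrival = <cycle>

path = [(3,7), (2,7), (2,6), (2,5), (2,4), (2,3), (2,2), (2,1)]
arrival = 42

t=7: at (3,7)
t=12: at (2,7) after W
t=17: at (2,6) after S
t=22: at (2,5) after S
t=27: at (2,4) after S
t=32: at (2,3) after S
t=37: at (2,2) after S
t=42: at (2,1) after S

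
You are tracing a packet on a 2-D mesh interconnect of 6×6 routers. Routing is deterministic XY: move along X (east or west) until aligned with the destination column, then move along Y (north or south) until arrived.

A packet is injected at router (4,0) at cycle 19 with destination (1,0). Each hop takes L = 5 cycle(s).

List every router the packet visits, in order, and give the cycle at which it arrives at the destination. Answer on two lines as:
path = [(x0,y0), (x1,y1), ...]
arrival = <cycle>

path = [(4,0), (3,0), (2,0), (1,0)]
arrival = 34

src (4,0)  cyc=19
W→(3,0)  cyc=24
W→(2,0)  cyc=29
W→(1,0)  cyc=34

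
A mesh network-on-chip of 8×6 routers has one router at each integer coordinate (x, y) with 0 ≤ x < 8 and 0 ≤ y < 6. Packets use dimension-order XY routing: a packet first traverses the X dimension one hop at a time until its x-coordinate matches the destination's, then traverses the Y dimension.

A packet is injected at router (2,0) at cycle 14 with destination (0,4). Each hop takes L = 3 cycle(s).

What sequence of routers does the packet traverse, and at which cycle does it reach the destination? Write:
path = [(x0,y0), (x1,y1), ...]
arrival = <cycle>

#0 — 2,0 | c14
#1 — 1,0 | c17 | W
#2 — 0,0 | c20 | W
#3 — 0,1 | c23 | N
#4 — 0,2 | c26 | N
#5 — 0,3 | c29 | N
#6 — 0,4 | c32 | N

path = [(2,0), (1,0), (0,0), (0,1), (0,2), (0,3), (0,4)]
arrival = 32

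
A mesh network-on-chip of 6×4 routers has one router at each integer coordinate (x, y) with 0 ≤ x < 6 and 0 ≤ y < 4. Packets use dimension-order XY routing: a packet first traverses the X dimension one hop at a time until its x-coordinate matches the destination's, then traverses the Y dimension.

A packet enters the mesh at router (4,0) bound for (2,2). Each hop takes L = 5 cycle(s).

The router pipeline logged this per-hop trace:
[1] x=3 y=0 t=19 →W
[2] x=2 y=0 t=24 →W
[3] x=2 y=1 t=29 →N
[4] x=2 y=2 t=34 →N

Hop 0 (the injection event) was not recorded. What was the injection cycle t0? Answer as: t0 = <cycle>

t0 = 14

The first recorded entry is hop 1 at cycle 19.
Subtract one hop: t0 = 19 − 5 = 14.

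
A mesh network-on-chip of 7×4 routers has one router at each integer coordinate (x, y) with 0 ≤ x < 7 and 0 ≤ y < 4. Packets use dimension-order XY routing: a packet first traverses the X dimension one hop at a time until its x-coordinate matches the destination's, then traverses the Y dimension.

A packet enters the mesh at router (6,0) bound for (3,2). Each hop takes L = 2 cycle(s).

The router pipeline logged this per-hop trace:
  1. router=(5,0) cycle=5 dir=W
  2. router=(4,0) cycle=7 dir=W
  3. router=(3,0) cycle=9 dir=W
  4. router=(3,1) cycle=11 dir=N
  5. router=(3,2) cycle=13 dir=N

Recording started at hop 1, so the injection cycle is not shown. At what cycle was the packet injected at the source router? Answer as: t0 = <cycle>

The first recorded entry is hop 1 at cycle 5.
Subtract one hop: t0 = 5 − 2 = 3.

t0 = 3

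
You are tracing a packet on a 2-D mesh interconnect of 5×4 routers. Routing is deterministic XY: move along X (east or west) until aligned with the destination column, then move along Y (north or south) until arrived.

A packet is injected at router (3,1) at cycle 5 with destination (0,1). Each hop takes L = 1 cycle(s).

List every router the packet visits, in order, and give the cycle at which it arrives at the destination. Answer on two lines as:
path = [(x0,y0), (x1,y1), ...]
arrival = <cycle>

[0] x=3 y=1 t=5
[1] x=2 y=1 t=6 →W
[2] x=1 y=1 t=7 →W
[3] x=0 y=1 t=8 →W

path = [(3,1), (2,1), (1,1), (0,1)]
arrival = 8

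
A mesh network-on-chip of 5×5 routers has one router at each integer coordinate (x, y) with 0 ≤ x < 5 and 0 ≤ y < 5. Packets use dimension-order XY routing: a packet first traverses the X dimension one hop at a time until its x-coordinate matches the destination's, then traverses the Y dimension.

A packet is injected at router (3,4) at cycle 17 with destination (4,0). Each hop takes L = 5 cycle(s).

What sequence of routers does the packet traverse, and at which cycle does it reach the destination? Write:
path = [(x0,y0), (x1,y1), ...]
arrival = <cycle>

path = [(3,4), (4,4), (4,3), (4,2), (4,1), (4,0)]
arrival = 42

  0. router=(3,4) cycle=17 (inject)
  1. router=(4,4) cycle=22 dir=E
  2. router=(4,3) cycle=27 dir=S
  3. router=(4,2) cycle=32 dir=S
  4. router=(4,1) cycle=37 dir=S
  5. router=(4,0) cycle=42 dir=S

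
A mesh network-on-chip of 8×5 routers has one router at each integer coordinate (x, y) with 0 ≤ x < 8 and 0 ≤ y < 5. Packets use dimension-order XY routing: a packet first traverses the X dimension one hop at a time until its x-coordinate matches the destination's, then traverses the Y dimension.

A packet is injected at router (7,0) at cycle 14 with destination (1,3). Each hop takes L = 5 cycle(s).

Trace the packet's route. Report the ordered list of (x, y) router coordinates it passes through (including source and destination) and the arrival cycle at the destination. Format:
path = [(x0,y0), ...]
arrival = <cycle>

t=14: at (7,0)
t=19: at (6,0) after W
t=24: at (5,0) after W
t=29: at (4,0) after W
t=34: at (3,0) after W
t=39: at (2,0) after W
t=44: at (1,0) after W
t=49: at (1,1) after N
t=54: at (1,2) after N
t=59: at (1,3) after N

path = [(7,0), (6,0), (5,0), (4,0), (3,0), (2,0), (1,0), (1,1), (1,2), (1,3)]
arrival = 59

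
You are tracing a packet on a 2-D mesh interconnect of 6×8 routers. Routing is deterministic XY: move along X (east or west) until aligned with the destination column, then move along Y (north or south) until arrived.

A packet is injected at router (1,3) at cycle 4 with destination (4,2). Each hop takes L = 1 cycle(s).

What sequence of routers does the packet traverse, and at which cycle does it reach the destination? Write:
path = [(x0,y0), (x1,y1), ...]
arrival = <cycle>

hop 0: (1,3) @ cyc 4
hop 1: (2,3) @ cyc 5  [E]
hop 2: (3,3) @ cyc 6  [E]
hop 3: (4,3) @ cyc 7  [E]
hop 4: (4,2) @ cyc 8  [S]

path = [(1,3), (2,3), (3,3), (4,3), (4,2)]
arrival = 8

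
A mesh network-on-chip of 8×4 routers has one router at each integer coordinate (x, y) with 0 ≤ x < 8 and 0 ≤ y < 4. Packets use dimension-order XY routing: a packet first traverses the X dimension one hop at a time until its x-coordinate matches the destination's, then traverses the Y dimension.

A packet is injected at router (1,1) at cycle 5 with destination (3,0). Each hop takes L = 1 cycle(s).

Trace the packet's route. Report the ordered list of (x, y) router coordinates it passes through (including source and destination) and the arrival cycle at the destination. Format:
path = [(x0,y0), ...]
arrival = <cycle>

path = [(1,1), (2,1), (3,1), (3,0)]
arrival = 8

t=5: at (1,1)
t=6: at (2,1) after E
t=7: at (3,1) after E
t=8: at (3,0) after S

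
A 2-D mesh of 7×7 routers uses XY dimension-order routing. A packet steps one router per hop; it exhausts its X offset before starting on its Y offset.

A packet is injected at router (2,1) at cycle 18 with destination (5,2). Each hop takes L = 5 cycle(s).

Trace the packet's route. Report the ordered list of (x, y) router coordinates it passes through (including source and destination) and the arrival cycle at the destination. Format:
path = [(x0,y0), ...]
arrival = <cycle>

path = [(2,1), (3,1), (4,1), (5,1), (5,2)]
arrival = 38

t=18: at (2,1)
t=23: at (3,1) after E
t=28: at (4,1) after E
t=33: at (5,1) after E
t=38: at (5,2) after N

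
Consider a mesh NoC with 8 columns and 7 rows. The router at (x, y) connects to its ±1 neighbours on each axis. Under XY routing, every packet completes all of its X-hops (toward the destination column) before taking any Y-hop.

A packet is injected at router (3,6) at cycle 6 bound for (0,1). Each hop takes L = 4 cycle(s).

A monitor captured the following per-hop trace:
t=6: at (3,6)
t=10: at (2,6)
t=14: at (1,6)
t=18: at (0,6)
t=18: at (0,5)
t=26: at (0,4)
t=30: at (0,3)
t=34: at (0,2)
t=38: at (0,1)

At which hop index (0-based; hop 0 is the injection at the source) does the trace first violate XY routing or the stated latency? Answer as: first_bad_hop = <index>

[1] (-1,+0) / 4c ⇒ ok
[2] (-1,+0) / 4c ⇒ ok
[3] (-1,+0) / 4c ⇒ ok
[4] (+0,-1) / 0c ⇒ BAD: Δcyc=0≠L

first_bad_hop = 4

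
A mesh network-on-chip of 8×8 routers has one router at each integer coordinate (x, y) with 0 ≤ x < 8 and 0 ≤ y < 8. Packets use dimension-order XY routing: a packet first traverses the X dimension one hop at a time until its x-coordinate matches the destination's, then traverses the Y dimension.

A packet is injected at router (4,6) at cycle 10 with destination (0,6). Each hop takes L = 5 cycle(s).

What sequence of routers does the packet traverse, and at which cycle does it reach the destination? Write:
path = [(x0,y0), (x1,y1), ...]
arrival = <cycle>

t=10: at (4,6)
t=15: at (3,6) after W
t=20: at (2,6) after W
t=25: at (1,6) after W
t=30: at (0,6) after W

path = [(4,6), (3,6), (2,6), (1,6), (0,6)]
arrival = 30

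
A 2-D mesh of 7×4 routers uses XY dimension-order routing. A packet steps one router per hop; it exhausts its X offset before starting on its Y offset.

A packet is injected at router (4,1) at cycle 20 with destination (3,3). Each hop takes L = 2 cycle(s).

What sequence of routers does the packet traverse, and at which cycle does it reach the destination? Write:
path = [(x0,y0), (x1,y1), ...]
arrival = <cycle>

#0 — 4,1 | c20
#1 — 3,1 | c22 | W
#2 — 3,2 | c24 | N
#3 — 3,3 | c26 | N

path = [(4,1), (3,1), (3,2), (3,3)]
arrival = 26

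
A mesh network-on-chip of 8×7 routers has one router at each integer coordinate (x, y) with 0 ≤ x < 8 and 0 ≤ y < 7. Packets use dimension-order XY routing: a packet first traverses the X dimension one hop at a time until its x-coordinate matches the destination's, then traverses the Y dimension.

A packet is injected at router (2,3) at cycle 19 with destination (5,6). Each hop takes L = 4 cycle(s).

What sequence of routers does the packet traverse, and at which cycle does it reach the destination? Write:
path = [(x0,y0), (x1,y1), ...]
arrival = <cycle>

path = [(2,3), (3,3), (4,3), (5,3), (5,4), (5,5), (5,6)]
arrival = 43

src (2,3)  cyc=19
E→(3,3)  cyc=23
E→(4,3)  cyc=27
E→(5,3)  cyc=31
N→(5,4)  cyc=35
N→(5,5)  cyc=39
N→(5,6)  cyc=43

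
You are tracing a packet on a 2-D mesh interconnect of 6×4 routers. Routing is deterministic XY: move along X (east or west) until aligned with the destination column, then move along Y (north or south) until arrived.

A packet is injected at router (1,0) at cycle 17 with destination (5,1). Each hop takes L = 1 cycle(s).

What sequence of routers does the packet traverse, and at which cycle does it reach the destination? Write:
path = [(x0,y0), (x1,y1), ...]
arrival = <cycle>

path = [(1,0), (2,0), (3,0), (4,0), (5,0), (5,1)]
arrival = 22

src (1,0)  cyc=17
E→(2,0)  cyc=18
E→(3,0)  cyc=19
E→(4,0)  cyc=20
E→(5,0)  cyc=21
N→(5,1)  cyc=22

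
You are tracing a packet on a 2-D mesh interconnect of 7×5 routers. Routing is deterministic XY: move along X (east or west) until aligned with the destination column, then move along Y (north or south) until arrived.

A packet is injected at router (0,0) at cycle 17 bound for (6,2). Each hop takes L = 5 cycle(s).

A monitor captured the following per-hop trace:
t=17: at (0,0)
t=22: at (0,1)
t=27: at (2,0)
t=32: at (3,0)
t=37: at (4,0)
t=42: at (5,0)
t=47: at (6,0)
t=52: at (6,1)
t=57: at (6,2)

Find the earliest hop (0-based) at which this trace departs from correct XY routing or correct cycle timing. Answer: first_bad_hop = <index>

first_bad_hop = 1

  1: Δx=+0 Δy=+1 Δt=5 [BAD: Y-move but x=0≠6]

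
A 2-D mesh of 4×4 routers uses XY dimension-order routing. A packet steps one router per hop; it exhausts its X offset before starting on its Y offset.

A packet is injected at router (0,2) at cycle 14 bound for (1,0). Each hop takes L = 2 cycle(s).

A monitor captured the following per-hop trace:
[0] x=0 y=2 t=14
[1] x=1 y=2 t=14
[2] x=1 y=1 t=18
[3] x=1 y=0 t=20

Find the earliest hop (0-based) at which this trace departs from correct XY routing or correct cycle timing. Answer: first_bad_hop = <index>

first_bad_hop = 1

  1: Δx=+1 Δy=+0 Δt=0 [BAD: Δcyc=0≠L]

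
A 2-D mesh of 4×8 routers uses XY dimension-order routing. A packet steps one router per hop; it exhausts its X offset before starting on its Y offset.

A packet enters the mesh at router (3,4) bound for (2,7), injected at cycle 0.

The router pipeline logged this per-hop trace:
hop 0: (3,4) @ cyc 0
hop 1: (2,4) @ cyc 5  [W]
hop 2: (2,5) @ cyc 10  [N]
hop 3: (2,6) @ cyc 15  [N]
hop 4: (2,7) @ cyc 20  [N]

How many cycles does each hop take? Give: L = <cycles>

Between hops 0 and 1 the cycle counter advances 5 − 0 = 5.
That increment is L by definition: L = 5.

L = 5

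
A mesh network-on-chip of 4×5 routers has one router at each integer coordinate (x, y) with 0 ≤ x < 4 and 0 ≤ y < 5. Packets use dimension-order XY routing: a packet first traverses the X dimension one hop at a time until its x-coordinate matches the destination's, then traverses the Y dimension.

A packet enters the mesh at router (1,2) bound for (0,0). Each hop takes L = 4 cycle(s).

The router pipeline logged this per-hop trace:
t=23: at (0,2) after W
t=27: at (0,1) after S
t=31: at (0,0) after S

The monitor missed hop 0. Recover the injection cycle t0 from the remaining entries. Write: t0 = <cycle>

t0 = 19

At hop 1 the cycle is 23; in general cyc_k = t0 + kL.
Subtract one hop: t0 = 23 − 4 = 19.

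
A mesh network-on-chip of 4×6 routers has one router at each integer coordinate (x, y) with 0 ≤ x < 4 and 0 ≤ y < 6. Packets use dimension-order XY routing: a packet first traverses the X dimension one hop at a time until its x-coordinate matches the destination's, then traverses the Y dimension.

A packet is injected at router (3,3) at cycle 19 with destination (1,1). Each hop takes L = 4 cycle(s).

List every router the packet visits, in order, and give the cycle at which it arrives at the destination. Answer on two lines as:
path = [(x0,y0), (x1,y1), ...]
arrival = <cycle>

path = [(3,3), (2,3), (1,3), (1,2), (1,1)]
arrival = 35

#0 — 3,3 | c19
#1 — 2,3 | c23 | W
#2 — 1,3 | c27 | W
#3 — 1,2 | c31 | S
#4 — 1,1 | c35 | S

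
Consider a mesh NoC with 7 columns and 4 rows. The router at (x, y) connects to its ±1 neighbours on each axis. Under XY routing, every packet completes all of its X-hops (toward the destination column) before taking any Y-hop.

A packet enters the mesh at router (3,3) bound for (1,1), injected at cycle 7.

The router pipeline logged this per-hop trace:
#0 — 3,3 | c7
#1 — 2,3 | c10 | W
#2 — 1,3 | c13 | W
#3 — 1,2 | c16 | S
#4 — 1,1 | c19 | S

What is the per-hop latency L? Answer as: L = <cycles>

cyc[1] − cyc[0] = 10 − 7 = 3.
Each hop adds L, hence L = 3.

L = 3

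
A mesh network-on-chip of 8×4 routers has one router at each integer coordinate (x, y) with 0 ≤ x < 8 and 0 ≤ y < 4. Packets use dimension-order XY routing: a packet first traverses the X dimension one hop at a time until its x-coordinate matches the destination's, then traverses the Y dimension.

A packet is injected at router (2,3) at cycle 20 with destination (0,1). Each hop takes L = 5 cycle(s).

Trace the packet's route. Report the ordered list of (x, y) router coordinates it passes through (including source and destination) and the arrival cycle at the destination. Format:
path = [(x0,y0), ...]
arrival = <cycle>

#0 — 2,3 | c20
#1 — 1,3 | c25 | W
#2 — 0,3 | c30 | W
#3 — 0,2 | c35 | S
#4 — 0,1 | c40 | S

path = [(2,3), (1,3), (0,3), (0,2), (0,1)]
arrival = 40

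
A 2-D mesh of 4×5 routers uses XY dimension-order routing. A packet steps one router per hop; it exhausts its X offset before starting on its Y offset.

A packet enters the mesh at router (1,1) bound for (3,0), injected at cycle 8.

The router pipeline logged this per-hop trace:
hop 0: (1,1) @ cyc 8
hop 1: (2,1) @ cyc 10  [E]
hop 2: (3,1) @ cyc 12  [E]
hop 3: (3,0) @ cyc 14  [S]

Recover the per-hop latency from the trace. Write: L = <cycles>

Δcyc across hop 0→1: 10 − 8 = 2.
One hop costs L cycles, so L = 2.

L = 2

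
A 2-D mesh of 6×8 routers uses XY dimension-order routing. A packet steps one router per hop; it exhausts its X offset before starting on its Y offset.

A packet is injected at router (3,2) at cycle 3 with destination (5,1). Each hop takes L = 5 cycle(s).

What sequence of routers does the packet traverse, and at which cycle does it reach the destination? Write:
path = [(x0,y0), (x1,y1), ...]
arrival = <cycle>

t=3: at (3,2)
t=8: at (4,2) after E
t=13: at (5,2) after E
t=18: at (5,1) after S

path = [(3,2), (4,2), (5,2), (5,1)]
arrival = 18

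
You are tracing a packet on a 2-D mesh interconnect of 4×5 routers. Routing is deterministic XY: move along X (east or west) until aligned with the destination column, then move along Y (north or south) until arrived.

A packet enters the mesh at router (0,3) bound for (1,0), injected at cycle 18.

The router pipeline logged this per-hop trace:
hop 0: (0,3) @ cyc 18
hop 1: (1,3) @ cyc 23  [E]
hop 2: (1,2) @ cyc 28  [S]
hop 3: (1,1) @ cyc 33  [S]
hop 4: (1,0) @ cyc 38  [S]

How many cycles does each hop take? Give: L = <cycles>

L = 5

Δcyc across hop 0→1: 23 − 18 = 5.
One hop costs L cycles, so L = 5.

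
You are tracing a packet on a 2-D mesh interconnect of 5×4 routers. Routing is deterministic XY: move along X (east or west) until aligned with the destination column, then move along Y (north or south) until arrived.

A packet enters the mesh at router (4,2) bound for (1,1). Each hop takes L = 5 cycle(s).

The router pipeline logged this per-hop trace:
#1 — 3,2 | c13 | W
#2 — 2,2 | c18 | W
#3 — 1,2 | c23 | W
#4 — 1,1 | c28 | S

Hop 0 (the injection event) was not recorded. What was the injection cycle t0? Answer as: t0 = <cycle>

t0 = 8

At hop 1 the cycle is 13; in general cyc_k = t0 + kL.
So t0 = 13 − 1·5 = 8.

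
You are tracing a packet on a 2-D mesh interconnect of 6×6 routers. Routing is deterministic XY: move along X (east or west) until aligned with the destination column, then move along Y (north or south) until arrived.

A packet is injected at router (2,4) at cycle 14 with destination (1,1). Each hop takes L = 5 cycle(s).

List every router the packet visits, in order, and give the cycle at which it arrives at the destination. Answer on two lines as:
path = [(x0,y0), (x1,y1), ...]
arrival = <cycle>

t=14: at (2,4)
t=19: at (1,4) after W
t=24: at (1,3) after S
t=29: at (1,2) after S
t=34: at (1,1) after S

path = [(2,4), (1,4), (1,3), (1,2), (1,1)]
arrival = 34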